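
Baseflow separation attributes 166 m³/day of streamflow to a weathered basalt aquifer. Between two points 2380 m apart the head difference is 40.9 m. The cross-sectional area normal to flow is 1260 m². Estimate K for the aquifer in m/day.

7.67

Hydraulic gradient i = Δh / L = 40.9 / 2380 = 0.01718.
From Q = K·A·i, K = Q / (A·i) = 166 / (1260 × 0.01718) = 7.666 m/day.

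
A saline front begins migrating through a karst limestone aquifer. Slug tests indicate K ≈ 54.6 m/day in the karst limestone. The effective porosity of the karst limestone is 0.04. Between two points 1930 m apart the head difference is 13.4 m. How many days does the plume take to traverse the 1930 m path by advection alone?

Hydraulic gradient i = Δh / L = 13.4 / 1930 = 0.006943.
Darcy flux q = K · i = 54.60 × 0.006943 = 0.3791 m/day.
Seepage velocity v = q / n_e = 0.3791 / 0.04 = 9.477 m/day.
Travel time t = L / v = 1930 / 9.477 = 203.6 days.

204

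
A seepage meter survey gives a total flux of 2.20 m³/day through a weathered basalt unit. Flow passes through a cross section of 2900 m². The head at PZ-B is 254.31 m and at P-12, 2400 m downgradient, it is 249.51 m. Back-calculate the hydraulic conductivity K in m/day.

Hydraulic gradient i = (254.31 − 249.51) / 2400 = 4.8 / 2400 = 0.002000.
From Q = K·A·i, K = Q / (A·i) = 2.20 / (2900 × 0.002000) = 0.3793 m/day.

0.379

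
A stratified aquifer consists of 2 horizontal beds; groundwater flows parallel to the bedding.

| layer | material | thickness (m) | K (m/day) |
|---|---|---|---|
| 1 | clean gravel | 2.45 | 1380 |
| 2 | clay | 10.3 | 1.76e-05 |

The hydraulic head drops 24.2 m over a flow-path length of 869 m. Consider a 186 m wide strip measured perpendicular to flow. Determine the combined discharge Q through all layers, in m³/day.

17500

Flow is parallel to layering, so each bed carries its own Darcy discharge and the transmissivities add.
Σ(K_i·b_i) = 1380×2.45 + 1.76e-05×10.3 = 3381 m²/day.
Hydraulic gradient i = Δh / L = 24.2 / 869 = 0.02785.
Q = Σ(K_i·b_i) · W · i = 3381 × 186 × 0.02785 = 17513 m³/day.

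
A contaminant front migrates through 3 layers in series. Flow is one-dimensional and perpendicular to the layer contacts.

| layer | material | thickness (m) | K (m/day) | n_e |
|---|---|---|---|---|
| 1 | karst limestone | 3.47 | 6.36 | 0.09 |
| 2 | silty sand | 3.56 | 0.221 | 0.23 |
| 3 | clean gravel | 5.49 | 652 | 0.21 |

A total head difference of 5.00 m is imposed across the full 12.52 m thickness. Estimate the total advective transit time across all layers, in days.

7.61

With flow normal to the layers, continuity requires the same specific discharge q through every layer.
Σ(b_i/K_i) = 3.47/6.36 + 3.56/0.221 + 5.49/652 = 16.66 d.
q = Δh / Σ(b_i/K_i) = 5.00 / 16.66 = 0.3001 m/day.
In each layer the seepage velocity is v_i = q/n_i, so the layer transit time is t_i = b_i·n_i / q:
  layer 1 (karst limestone): t_1 = 3.47 × 0.09 / 0.3001 = 1.041 d
  layer 2 (silty sand): t_2 = 3.56 × 0.23 / 0.3001 = 2.729 d
  layer 3 (clean gravel): t_3 = 5.49 × 0.21 / 0.3001 = 3.842 d
Total t = Σ t_i = 7.611 days.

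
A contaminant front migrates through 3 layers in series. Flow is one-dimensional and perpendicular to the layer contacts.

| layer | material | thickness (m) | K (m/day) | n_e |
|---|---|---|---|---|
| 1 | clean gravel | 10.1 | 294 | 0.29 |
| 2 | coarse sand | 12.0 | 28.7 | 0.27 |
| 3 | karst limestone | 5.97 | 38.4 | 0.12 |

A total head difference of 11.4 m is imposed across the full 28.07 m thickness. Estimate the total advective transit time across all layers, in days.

With flow normal to the layers, continuity requires the same specific discharge q through every layer.
Σ(b_i/K_i) = 10.1/294 + 12.0/28.7 + 5.97/38.4 = 0.6079 d.
q = Δh / Σ(b_i/K_i) = 11.4 / 0.6079 = 18.75 m/day.
In each layer the seepage velocity is v_i = q/n_i, so the layer transit time is t_i = b_i·n_i / q:
  layer 1 (clean gravel): t_1 = 10.1 × 0.29 / 18.75 = 0.1562 d
  layer 2 (coarse sand): t_2 = 12.0 × 0.27 / 18.75 = 0.1728 d
  layer 3 (karst limestone): t_3 = 5.97 × 0.12 / 18.75 = 0.03820 d
Total t = Σ t_i = 0.3672 days.

0.367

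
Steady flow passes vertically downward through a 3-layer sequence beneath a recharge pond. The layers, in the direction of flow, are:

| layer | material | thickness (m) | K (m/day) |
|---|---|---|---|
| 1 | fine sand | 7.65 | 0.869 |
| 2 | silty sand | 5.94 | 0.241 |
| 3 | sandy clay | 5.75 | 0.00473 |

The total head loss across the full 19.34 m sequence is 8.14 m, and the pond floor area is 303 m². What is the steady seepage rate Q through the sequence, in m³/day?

Flow is perpendicular to layering, so the layers act in series and the equivalent K is the thickness-weighted harmonic mean.
Total thickness L = 7.65 + 5.94 + 5.75 = 19.34 m.
Σ(b_i/K_i) = 7.65/0.869 + 5.94/0.241 + 5.75/0.00473 = 1249 d.
K_eq = L / Σ(b_i/K_i) = 19.34 / 1249 = 0.01548 m/day.
Q = K_eq · A · (Δh/L) = 0.01548 × 303 × (8.14/19.34) = 1.975 m³/day.

1.97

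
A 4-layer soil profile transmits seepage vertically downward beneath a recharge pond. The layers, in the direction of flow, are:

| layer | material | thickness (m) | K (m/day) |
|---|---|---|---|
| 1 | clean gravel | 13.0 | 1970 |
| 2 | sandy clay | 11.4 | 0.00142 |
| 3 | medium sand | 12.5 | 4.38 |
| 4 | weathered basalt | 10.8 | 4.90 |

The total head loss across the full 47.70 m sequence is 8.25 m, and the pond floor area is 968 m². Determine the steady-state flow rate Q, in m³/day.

0.994

Flow is perpendicular to layering, so the layers act in series and the equivalent K is the thickness-weighted harmonic mean.
Total thickness L = 13.0 + 11.4 + 12.5 + 10.8 = 47.70 m.
Σ(b_i/K_i) = 13.0/1970 + 11.4/0.00142 + 12.5/4.38 + 10.8/4.90 = 8033 d.
K_eq = L / Σ(b_i/K_i) = 47.70 / 8033 = 0.005938 m/day.
Q = K_eq · A · (Δh/L) = 0.005938 × 968 × (8.25/47.70) = 0.9941 m³/day.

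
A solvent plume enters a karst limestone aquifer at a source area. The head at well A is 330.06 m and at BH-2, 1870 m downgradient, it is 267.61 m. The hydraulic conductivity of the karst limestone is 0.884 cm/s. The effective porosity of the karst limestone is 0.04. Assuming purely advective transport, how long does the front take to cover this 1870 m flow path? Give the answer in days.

2.93

Convert K: 0.884 cm/s × 864 = 763.8 m/day.
Hydraulic gradient i = (330.06 − 267.61) / 1870 = 62.45 / 1870 = 0.03340.
Darcy flux q = K · i = 763.8 × 0.03340 = 25.51 m/day.
Seepage velocity v = q / n_e = 25.51 / 0.04 = 637.7 m/day.
Travel time t = L / v = 1870 / 637.7 = 2.933 days.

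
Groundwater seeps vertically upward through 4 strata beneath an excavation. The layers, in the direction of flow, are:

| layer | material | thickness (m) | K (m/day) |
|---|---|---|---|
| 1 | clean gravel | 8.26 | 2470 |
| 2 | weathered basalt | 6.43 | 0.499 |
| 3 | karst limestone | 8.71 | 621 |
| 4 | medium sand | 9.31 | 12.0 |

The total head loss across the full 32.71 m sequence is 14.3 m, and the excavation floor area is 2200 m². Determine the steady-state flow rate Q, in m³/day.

2300

Flow is perpendicular to layering, so the layers act in series and the equivalent K is the thickness-weighted harmonic mean.
Total thickness L = 8.26 + 6.43 + 8.71 + 9.31 = 32.71 m.
Σ(b_i/K_i) = 8.26/2470 + 6.43/0.499 + 8.71/621 + 9.31/12.0 = 13.68 d.
K_eq = L / Σ(b_i/K_i) = 32.71 / 13.68 = 2.391 m/day.
Q = K_eq · A · (Δh/L) = 2.391 × 2200 × (14.3/32.71) = 2300 m³/day.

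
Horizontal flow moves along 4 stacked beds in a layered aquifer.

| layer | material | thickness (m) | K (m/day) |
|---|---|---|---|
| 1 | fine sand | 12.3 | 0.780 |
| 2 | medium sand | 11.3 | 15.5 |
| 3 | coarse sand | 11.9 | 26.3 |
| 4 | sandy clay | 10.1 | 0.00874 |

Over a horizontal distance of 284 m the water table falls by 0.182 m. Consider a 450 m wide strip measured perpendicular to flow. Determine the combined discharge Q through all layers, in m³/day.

144

Flow is parallel to layering, so each bed carries its own Darcy discharge and the transmissivities add.
Σ(K_i·b_i) = 0.780×12.3 + 15.5×11.3 + 26.3×11.9 + 0.00874×10.1 = 497.8 m²/day.
Hydraulic gradient i = Δh / L = 0.182 / 284 = 0.0006408.
Q = Σ(K_i·b_i) · W · i = 497.8 × 450 × 0.0006408 = 143.6 m³/day.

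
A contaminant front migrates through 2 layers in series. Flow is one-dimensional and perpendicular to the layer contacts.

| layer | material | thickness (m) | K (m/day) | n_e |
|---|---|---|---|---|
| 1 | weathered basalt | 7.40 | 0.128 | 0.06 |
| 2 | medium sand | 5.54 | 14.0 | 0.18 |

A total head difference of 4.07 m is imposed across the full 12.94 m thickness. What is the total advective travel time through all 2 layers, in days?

With flow normal to the layers, continuity requires the same specific discharge q through every layer.
Σ(b_i/K_i) = 7.40/0.128 + 5.54/14.0 = 58.21 d.
q = Δh / Σ(b_i/K_i) = 4.07 / 58.21 = 0.06992 m/day.
In each layer the seepage velocity is v_i = q/n_i, so the layer transit time is t_i = b_i·n_i / q:
  layer 1 (weathered basalt): t_1 = 7.40 × 0.06 / 0.06992 = 6.350 d
  layer 2 (medium sand): t_2 = 5.54 × 0.18 / 0.06992 = 14.26 d
Total t = Σ t_i = 20.61 days.

20.6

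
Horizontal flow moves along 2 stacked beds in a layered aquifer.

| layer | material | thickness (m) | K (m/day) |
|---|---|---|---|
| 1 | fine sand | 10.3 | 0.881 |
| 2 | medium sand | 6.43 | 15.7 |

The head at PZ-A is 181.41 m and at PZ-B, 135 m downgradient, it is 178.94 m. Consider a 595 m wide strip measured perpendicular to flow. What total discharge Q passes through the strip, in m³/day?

Flow is parallel to layering, so each bed carries its own Darcy discharge and the transmissivities add.
Σ(K_i·b_i) = 0.881×10.3 + 15.7×6.43 = 110.0 m²/day.
Hydraulic gradient i = (181.41 − 178.94) / 135 = 2.47 / 135 = 0.01830.
Q = Σ(K_i·b_i) · W · i = 110.0 × 595 × 0.01830 = 1198 m³/day.

1200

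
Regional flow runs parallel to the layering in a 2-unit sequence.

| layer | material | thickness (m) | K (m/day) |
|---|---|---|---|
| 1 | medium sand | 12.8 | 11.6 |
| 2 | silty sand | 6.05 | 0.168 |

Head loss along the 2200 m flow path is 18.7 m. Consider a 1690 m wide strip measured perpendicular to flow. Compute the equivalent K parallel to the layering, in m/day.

7.93

Flow is parallel to layering, so each bed carries its own Darcy discharge and the transmissivities add.
Σ(K_i·b_i) = 11.6×12.8 + 0.168×6.05 = 149.5 m²/day.
Total thickness b = 18.85 m, so K_eq = Σ(K_i·b_i)/b = 7.931 m/day.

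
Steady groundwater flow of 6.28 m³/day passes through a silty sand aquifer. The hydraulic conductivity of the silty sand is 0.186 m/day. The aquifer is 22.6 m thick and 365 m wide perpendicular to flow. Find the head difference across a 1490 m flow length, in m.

Cross-sectional area A = 365 × 22.6 = 8249 m².
From Q = K·A·i, i = Q / (K·A) = 6.28 / (0.1860 × 8249) = 0.004093.
Head loss Δh = i · L = 0.004093 × 1490 = 6.099 m.

6.10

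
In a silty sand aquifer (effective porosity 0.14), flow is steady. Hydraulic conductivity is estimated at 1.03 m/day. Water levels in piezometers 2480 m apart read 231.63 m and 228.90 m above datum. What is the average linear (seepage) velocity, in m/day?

0.00810

Hydraulic gradient i = (231.63 − 228.90) / 2480 = 2.73 / 2480 = 0.001101.
Darcy flux q = K · i = 1.030 × 0.001101 = 0.001134 m/day.
Seepage velocity v = q / n_e = 0.001134 / 0.14 = 0.008099 m/day.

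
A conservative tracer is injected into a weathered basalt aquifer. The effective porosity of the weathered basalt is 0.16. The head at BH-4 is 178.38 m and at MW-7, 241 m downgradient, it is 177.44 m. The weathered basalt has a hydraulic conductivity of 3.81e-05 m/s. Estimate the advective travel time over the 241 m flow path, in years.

8.22

Convert K: 3.81e-05 m/s × 86400 = 3.292 m/day.
Hydraulic gradient i = (178.38 − 177.44) / 241 = 0.94 / 241 = 0.003900.
Darcy flux q = K · i = 3.292 × 0.003900 = 0.01284 m/day.
Seepage velocity v = q / n_e = 0.01284 / 0.16 = 0.08025 m/day.
Travel time t = L / v = 241 / 0.08025 = 3003 days = 8.222 years.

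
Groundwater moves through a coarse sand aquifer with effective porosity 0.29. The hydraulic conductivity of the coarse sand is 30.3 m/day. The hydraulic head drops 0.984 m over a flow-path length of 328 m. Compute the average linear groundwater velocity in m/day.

Hydraulic gradient i = Δh / L = 0.984 / 328 = 0.003000.
Darcy flux q = K · i = 30.30 × 0.003000 = 0.09090 m/day.
Seepage velocity v = q / n_e = 0.09090 / 0.29 = 0.3134 m/day.

0.313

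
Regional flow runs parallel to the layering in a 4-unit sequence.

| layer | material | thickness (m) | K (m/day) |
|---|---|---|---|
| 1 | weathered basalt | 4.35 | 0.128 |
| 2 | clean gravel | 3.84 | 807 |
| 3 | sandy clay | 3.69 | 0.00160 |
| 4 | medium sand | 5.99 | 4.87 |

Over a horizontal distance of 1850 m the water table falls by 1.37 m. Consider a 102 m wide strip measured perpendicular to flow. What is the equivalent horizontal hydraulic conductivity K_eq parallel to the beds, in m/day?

175

Flow is parallel to layering, so each bed carries its own Darcy discharge and the transmissivities add.
Σ(K_i·b_i) = 0.128×4.35 + 807×3.84 + 0.00160×3.69 + 4.87×5.99 = 3129 m²/day.
Total thickness b = 17.87 m, so K_eq = Σ(K_i·b_i)/b = 175.1 m/day.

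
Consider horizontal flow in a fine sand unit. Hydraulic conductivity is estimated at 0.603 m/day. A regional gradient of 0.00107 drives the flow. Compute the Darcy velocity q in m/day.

Hydraulic gradient i = 0.00107.
Specific discharge q = K · i = 0.6030 × 0.001070 = 0.0006452 m/day.

0.000645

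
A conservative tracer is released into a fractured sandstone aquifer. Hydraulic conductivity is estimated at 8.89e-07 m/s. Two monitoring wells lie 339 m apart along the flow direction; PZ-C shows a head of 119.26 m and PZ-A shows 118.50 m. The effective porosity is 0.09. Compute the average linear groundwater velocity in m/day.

0.00191

Convert K: 8.89e-07 m/s × 86400 = 0.07681 m/day.
Hydraulic gradient i = (119.26 − 118.50) / 339 = 0.76 / 339 = 0.002242.
Darcy flux q = K · i = 0.07681 × 0.002242 = 0.0001722 m/day.
Seepage velocity v = q / n_e = 0.0001722 / 0.09 = 0.001913 m/day.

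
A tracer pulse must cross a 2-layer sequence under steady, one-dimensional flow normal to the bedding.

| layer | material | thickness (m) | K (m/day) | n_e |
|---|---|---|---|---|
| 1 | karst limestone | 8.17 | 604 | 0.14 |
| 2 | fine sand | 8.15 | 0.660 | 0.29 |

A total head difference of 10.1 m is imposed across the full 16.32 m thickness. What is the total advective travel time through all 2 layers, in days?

4.29

With flow normal to the layers, continuity requires the same specific discharge q through every layer.
Σ(b_i/K_i) = 8.17/604 + 8.15/0.660 = 12.36 d.
q = Δh / Σ(b_i/K_i) = 10.1 / 12.36 = 0.8170 m/day.
In each layer the seepage velocity is v_i = q/n_i, so the layer transit time is t_i = b_i·n_i / q:
  layer 1 (karst limestone): t_1 = 8.17 × 0.14 / 0.8170 = 1.400 d
  layer 2 (fine sand): t_2 = 8.15 × 0.29 / 0.8170 = 2.893 d
Total t = Σ t_i = 4.293 days.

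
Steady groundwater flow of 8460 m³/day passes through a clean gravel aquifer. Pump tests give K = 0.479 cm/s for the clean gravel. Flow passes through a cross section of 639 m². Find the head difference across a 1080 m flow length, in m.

34.5

Convert K: 0.479 cm/s × 864 = 413.9 m/day.
From Q = K·A·i, i = Q / (K·A) = 8460 / (413.9 × 639.0) = 0.03199.
Head loss Δh = i · L = 0.03199 × 1080 = 34.55 m.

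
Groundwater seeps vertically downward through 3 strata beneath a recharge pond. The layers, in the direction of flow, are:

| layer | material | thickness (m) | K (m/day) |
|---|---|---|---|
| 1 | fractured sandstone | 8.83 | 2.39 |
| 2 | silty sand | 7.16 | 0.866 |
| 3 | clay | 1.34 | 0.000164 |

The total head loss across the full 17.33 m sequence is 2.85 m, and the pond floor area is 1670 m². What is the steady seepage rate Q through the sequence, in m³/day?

0.582

Flow is perpendicular to layering, so the layers act in series and the equivalent K is the thickness-weighted harmonic mean.
Total thickness L = 8.83 + 7.16 + 1.34 = 17.33 m.
Σ(b_i/K_i) = 8.83/2.39 + 7.16/0.866 + 1.34/0.000164 = 8183 d.
K_eq = L / Σ(b_i/K_i) = 17.33 / 8183 = 0.002118 m/day.
Q = K_eq · A · (Δh/L) = 0.002118 × 1670 × (2.85/17.33) = 0.5817 m³/day.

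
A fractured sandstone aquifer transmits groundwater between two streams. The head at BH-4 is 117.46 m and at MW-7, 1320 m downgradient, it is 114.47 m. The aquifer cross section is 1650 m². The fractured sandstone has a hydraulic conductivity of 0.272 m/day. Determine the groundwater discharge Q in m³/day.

Hydraulic gradient i = (117.46 − 114.47) / 1320 = 2.99 / 1320 = 0.002265.
Darcy's law: Q = K · A · i = 0.2720 × 1650 × 0.002265 = 1.017 m³/day.

1.02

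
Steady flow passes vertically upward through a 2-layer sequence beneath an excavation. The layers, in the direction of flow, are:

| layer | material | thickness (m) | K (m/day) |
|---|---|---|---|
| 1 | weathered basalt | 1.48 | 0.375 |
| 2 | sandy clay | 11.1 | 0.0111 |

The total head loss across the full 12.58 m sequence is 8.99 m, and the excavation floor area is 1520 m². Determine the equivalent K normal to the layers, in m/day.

Flow is perpendicular to layering, so the layers act in series and the equivalent K is the thickness-weighted harmonic mean.
Total thickness L = 1.48 + 11.1 = 12.58 m.
Σ(b_i/K_i) = 1.48/0.375 + 11.1/0.0111 = 1004 d.
K_eq = L / Σ(b_i/K_i) = 12.58 / 1004 = 0.01253 m/day.

0.0125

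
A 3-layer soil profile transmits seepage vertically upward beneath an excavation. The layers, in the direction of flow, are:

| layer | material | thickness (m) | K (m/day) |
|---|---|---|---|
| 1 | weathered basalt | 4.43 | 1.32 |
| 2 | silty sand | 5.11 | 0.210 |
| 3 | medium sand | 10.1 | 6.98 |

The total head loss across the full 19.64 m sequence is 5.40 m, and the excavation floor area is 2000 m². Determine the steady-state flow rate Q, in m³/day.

Flow is perpendicular to layering, so the layers act in series and the equivalent K is the thickness-weighted harmonic mean.
Total thickness L = 4.43 + 5.11 + 10.1 = 19.64 m.
Σ(b_i/K_i) = 4.43/1.32 + 5.11/0.210 + 10.1/6.98 = 29.14 d.
K_eq = L / Σ(b_i/K_i) = 19.64 / 29.14 = 0.6741 m/day.
Q = K_eq · A · (Δh/L) = 0.6741 × 2000 × (5.40/19.64) = 370.7 m³/day.

371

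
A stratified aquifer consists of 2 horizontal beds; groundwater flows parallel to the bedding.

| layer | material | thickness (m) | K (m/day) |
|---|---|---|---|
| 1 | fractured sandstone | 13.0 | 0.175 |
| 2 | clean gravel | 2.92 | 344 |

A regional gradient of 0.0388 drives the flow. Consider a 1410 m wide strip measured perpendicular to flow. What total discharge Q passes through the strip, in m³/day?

55100

Flow is parallel to layering, so each bed carries its own Darcy discharge and the transmissivities add.
Σ(K_i·b_i) = 0.175×13.0 + 344×2.92 = 1007 m²/day.
Hydraulic gradient i = 0.0388.
Q = Σ(K_i·b_i) · W · i = 1007 × 1410 × 0.03880 = 55078 m³/day.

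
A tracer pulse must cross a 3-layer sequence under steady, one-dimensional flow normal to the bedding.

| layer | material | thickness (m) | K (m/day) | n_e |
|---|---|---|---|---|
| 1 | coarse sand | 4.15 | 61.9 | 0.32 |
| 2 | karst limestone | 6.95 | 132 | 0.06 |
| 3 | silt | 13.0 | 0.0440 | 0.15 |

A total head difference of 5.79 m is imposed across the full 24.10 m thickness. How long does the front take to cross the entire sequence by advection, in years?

0.516

With flow normal to the layers, continuity requires the same specific discharge q through every layer.
Σ(b_i/K_i) = 4.15/61.9 + 6.95/132 + 13.0/0.0440 = 295.6 d.
q = Δh / Σ(b_i/K_i) = 5.79 / 295.6 = 0.01959 m/day.
In each layer the seepage velocity is v_i = q/n_i, so the layer transit time is t_i = b_i·n_i / q:
  layer 1 (coarse sand): t_1 = 4.15 × 0.32 / 0.01959 = 67.79 d
  layer 2 (karst limestone): t_2 = 6.95 × 0.06 / 0.01959 = 21.29 d
  layer 3 (silt): t_3 = 13.0 × 0.15 / 0.01959 = 99.55 d
Total t = Σ t_i = 188.6 days = 0.5164 years.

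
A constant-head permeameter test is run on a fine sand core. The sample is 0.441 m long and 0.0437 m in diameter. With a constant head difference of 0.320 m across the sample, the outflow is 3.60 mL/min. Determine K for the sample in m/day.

4.76

Cross-sectional area A = π·(d/2)² = π × (0.0437/2)² = 0.001500 m².
Convert discharge: 3.60 mL/min = 6.000e-08 m³/s.
Darcy's law rearranged: K = Q·L / (A·Δh) = 6.000e-08 × 0.441 / (0.001500 × 0.320) = 5.513e-05 m/s = 4.763 m/day.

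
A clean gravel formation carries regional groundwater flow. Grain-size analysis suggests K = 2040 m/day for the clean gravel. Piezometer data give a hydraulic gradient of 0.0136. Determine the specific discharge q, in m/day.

27.7

Hydraulic gradient i = 0.0136.
Specific discharge q = K · i = 2040 × 0.01360 = 27.74 m/day.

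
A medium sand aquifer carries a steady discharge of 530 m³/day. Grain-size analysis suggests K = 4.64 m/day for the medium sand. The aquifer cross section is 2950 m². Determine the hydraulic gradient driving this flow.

From Q = K·A·i, i = Q / (K·A) = 530 / (4.640 × 2950) = 0.03872.

0.0387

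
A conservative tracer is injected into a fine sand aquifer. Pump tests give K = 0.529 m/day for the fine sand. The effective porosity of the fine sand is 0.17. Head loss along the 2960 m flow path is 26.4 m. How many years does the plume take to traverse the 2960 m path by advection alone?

292

Hydraulic gradient i = Δh / L = 26.4 / 2960 = 0.008919.
Darcy flux q = K · i = 0.5290 × 0.008919 = 0.004718 m/day.
Seepage velocity v = q / n_e = 0.004718 / 0.17 = 0.02775 m/day.
Travel time t = L / v = 2960 / 0.02775 = 1.067e+05 days = 292.0 years.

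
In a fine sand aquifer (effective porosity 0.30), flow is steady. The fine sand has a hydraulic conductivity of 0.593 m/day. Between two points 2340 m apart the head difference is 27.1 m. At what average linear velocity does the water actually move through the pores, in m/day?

Hydraulic gradient i = Δh / L = 27.1 / 2340 = 0.01158.
Darcy flux q = K · i = 0.5930 × 0.01158 = 0.006868 m/day.
Seepage velocity v = q / n_e = 0.006868 / 0.30 = 0.02289 m/day.

0.0229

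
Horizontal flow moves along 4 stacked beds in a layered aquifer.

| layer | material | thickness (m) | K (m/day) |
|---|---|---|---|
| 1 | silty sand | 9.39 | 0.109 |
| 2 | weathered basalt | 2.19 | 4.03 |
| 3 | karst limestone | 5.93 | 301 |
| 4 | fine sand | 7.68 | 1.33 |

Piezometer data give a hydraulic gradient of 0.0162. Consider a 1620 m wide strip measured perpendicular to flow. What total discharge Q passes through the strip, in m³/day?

Flow is parallel to layering, so each bed carries its own Darcy discharge and the transmissivities add.
Σ(K_i·b_i) = 0.109×9.39 + 4.03×2.19 + 301×5.93 + 1.33×7.68 = 1805 m²/day.
Hydraulic gradient i = 0.0162.
Q = Σ(K_i·b_i) · W · i = 1805 × 1620 × 0.01620 = 47370 m³/day.

47400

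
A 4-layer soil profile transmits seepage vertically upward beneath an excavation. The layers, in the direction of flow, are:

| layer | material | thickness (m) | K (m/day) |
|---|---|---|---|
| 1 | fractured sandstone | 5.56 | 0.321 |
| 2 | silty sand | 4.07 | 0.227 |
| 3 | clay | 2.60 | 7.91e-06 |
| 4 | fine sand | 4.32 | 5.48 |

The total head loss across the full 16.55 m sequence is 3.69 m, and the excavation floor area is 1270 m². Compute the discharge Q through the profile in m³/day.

Flow is perpendicular to layering, so the layers act in series and the equivalent K is the thickness-weighted harmonic mean.
Total thickness L = 5.56 + 4.07 + 2.60 + 4.32 = 16.55 m.
Σ(b_i/K_i) = 5.56/0.321 + 4.07/0.227 + 2.60/7.91e-06 + 4.32/5.48 = 3.287e+05 d.
K_eq = L / Σ(b_i/K_i) = 16.55 / 3.287e+05 = 5.034e-05 m/day.
Q = K_eq · A · (Δh/L) = 5.034e-05 × 1270 × (3.69/16.55) = 0.01426 m³/day.

0.0143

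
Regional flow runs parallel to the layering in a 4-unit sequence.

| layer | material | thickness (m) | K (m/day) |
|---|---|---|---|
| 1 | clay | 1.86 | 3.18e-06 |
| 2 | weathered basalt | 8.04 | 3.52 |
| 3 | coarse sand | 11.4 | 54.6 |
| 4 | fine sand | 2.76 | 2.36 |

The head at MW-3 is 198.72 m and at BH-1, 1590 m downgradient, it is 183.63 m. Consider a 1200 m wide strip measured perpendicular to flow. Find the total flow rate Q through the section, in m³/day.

7490

Flow is parallel to layering, so each bed carries its own Darcy discharge and the transmissivities add.
Σ(K_i·b_i) = 3.18e-06×1.86 + 3.52×8.04 + 54.6×11.4 + 2.36×2.76 = 657.3 m²/day.
Hydraulic gradient i = (198.72 − 183.63) / 1590 = 15.09 / 1590 = 0.009491.
Q = Σ(K_i·b_i) · W · i = 657.3 × 1200 × 0.009491 = 7485 m³/day.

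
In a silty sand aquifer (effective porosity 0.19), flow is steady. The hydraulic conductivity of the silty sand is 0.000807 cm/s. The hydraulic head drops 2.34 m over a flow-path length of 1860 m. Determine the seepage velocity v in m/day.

Convert K: 0.000807 cm/s × 864 = 0.6972 m/day.
Hydraulic gradient i = Δh / L = 2.34 / 1860 = 0.001258.
Darcy flux q = K · i = 0.6972 × 0.001258 = 0.0008772 m/day.
Seepage velocity v = q / n_e = 0.0008772 / 0.19 = 0.004617 m/day.

0.00462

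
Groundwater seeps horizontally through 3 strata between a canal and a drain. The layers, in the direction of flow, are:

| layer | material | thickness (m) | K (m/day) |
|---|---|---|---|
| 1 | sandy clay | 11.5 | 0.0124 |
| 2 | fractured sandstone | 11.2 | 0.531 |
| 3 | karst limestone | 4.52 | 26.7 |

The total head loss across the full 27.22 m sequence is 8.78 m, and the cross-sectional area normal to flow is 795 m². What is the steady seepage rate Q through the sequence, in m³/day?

Flow is perpendicular to layering, so the layers act in series and the equivalent K is the thickness-weighted harmonic mean.
Total thickness L = 11.5 + 11.2 + 4.52 = 27.22 m.
Σ(b_i/K_i) = 11.5/0.0124 + 11.2/0.531 + 4.52/26.7 = 948.7 d.
K_eq = L / Σ(b_i/K_i) = 27.22 / 948.7 = 0.02869 m/day.
Q = K_eq · A · (Δh/L) = 0.02869 × 795 × (8.78/27.22) = 7.358 m³/day.

7.36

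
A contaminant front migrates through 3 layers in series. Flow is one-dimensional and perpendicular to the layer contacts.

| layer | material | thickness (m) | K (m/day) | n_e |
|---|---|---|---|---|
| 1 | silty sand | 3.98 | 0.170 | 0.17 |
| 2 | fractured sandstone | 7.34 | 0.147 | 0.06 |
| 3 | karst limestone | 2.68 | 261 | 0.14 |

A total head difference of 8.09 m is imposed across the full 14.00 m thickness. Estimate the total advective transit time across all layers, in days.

With flow normal to the layers, continuity requires the same specific discharge q through every layer.
Σ(b_i/K_i) = 3.98/0.170 + 7.34/0.147 + 2.68/261 = 73.35 d.
q = Δh / Σ(b_i/K_i) = 8.09 / 73.35 = 0.1103 m/day.
In each layer the seepage velocity is v_i = q/n_i, so the layer transit time is t_i = b_i·n_i / q:
  layer 1 (silty sand): t_1 = 3.98 × 0.17 / 0.1103 = 6.135 d
  layer 2 (fractured sandstone): t_2 = 7.34 × 0.06 / 0.1103 = 3.993 d
  layer 3 (karst limestone): t_3 = 2.68 × 0.14 / 0.1103 = 3.402 d
Total t = Σ t_i = 13.53 days.

13.5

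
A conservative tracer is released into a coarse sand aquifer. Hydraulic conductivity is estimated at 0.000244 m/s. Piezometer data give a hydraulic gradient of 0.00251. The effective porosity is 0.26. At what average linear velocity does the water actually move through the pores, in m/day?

Convert K: 0.000244 m/s × 86400 = 21.08 m/day.
Hydraulic gradient i = 0.00251.
Darcy flux q = K · i = 21.08 × 0.002510 = 0.05291 m/day.
Seepage velocity v = q / n_e = 0.05291 / 0.26 = 0.2035 m/day.

0.204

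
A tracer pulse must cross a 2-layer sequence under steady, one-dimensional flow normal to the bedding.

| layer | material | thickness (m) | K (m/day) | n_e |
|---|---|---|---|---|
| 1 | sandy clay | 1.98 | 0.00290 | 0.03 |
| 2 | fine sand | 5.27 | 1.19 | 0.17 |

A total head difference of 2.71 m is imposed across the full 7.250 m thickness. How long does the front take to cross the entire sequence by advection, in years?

0.663

With flow normal to the layers, continuity requires the same specific discharge q through every layer.
Σ(b_i/K_i) = 1.98/0.00290 + 5.27/1.19 = 687.2 d.
q = Δh / Σ(b_i/K_i) = 2.71 / 687.2 = 0.003944 m/day.
In each layer the seepage velocity is v_i = q/n_i, so the layer transit time is t_i = b_i·n_i / q:
  layer 1 (sandy clay): t_1 = 1.98 × 0.03 / 0.003944 = 15.06 d
  layer 2 (fine sand): t_2 = 5.27 × 0.17 / 0.003944 = 227.2 d
Total t = Σ t_i = 242.2 days = 0.6632 years.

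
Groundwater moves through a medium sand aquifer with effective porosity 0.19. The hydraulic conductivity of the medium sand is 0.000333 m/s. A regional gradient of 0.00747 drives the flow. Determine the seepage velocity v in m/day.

1.13

Convert K: 0.000333 m/s × 86400 = 28.77 m/day.
Hydraulic gradient i = 0.00747.
Darcy flux q = K · i = 28.77 × 0.007470 = 0.2149 m/day.
Seepage velocity v = q / n_e = 0.2149 / 0.19 = 1.131 m/day.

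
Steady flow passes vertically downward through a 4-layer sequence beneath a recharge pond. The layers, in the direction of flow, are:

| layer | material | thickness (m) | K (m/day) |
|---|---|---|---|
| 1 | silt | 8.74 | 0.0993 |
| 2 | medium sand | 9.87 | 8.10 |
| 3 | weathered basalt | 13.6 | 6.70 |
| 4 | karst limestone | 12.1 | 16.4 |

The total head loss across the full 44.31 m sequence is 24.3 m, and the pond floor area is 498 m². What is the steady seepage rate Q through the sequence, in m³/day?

Flow is perpendicular to layering, so the layers act in series and the equivalent K is the thickness-weighted harmonic mean.
Total thickness L = 8.74 + 9.87 + 13.6 + 12.1 = 44.31 m.
Σ(b_i/K_i) = 8.74/0.0993 + 9.87/8.10 + 13.6/6.70 + 12.1/16.4 = 92.00 d.
K_eq = L / Σ(b_i/K_i) = 44.31 / 92.00 = 0.4816 m/day.
Q = K_eq · A · (Δh/L) = 0.4816 × 498 × (24.3/44.31) = 131.5 m³/day.

132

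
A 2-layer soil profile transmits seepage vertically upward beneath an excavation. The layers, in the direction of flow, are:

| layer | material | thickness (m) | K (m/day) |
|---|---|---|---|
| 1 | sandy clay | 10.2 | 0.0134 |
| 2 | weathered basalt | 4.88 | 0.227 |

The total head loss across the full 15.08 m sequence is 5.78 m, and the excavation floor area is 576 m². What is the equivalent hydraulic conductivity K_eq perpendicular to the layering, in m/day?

0.0193

Flow is perpendicular to layering, so the layers act in series and the equivalent K is the thickness-weighted harmonic mean.
Total thickness L = 10.2 + 4.88 = 15.08 m.
Σ(b_i/K_i) = 10.2/0.0134 + 4.88/0.227 = 782.7 d.
K_eq = L / Σ(b_i/K_i) = 15.08 / 782.7 = 0.01927 m/day.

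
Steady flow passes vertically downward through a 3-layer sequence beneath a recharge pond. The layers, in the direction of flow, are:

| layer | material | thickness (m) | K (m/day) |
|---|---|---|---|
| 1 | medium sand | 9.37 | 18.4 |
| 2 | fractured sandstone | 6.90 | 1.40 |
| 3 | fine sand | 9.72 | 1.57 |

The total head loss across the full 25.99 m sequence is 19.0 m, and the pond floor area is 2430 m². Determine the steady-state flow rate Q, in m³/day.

Flow is perpendicular to layering, so the layers act in series and the equivalent K is the thickness-weighted harmonic mean.
Total thickness L = 9.37 + 6.90 + 9.72 = 25.99 m.
Σ(b_i/K_i) = 9.37/18.4 + 6.90/1.40 + 9.72/1.57 = 11.63 d.
K_eq = L / Σ(b_i/K_i) = 25.99 / 11.63 = 2.235 m/day.
Q = K_eq · A · (Δh/L) = 2.235 × 2430 × (19.0/25.99) = 3970 m³/day.

3970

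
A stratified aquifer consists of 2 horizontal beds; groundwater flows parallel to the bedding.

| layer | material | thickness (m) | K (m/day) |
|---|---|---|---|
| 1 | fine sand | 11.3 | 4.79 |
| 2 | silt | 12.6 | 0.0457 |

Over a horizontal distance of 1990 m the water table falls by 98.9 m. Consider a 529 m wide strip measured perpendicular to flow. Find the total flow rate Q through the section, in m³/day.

Flow is parallel to layering, so each bed carries its own Darcy discharge and the transmissivities add.
Σ(K_i·b_i) = 4.79×11.3 + 0.0457×12.6 = 54.70 m²/day.
Hydraulic gradient i = Δh / L = 98.9 / 1990 = 0.04970.
Q = Σ(K_i·b_i) · W · i = 54.70 × 529 × 0.04970 = 1438 m³/day.

1440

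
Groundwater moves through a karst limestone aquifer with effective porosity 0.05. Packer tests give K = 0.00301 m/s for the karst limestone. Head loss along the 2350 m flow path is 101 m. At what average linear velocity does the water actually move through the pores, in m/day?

Convert K: 0.00301 m/s × 86400 = 260.1 m/day.
Hydraulic gradient i = Δh / L = 101 / 2350 = 0.04298.
Darcy flux q = K · i = 260.1 × 0.04298 = 11.18 m/day.
Seepage velocity v = q / n_e = 11.18 / 0.05 = 223.5 m/day.

224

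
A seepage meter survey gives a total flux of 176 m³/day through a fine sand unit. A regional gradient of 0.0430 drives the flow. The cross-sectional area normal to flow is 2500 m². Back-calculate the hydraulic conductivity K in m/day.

1.64

Hydraulic gradient i = 0.0430.
From Q = K·A·i, K = Q / (A·i) = 176 / (2500 × 0.04300) = 1.637 m/day.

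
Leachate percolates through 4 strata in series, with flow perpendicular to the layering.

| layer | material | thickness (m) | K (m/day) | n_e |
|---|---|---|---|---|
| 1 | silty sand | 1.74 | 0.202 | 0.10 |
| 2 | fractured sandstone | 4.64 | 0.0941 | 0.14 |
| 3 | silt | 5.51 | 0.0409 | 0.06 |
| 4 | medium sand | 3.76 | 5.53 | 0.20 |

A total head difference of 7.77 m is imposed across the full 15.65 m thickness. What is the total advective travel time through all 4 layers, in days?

With flow normal to the layers, continuity requires the same specific discharge q through every layer.
Σ(b_i/K_i) = 1.74/0.202 + 4.64/0.0941 + 5.51/0.0409 + 3.76/5.53 = 193.3 d.
q = Δh / Σ(b_i/K_i) = 7.77 / 193.3 = 0.04019 m/day.
In each layer the seepage velocity is v_i = q/n_i, so the layer transit time is t_i = b_i·n_i / q:
  layer 1 (silty sand): t_1 = 1.74 × 0.10 / 0.04019 = 4.329 d
  layer 2 (fractured sandstone): t_2 = 4.64 × 0.14 / 0.04019 = 16.16 d
  layer 3 (silt): t_3 = 5.51 × 0.06 / 0.04019 = 8.226 d
  layer 4 (medium sand): t_4 = 3.76 × 0.20 / 0.04019 = 18.71 d
Total t = Σ t_i = 47.43 days.

47.4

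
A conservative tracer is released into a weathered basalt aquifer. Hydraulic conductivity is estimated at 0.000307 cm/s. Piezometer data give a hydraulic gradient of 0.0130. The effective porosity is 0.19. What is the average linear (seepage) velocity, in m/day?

Convert K: 0.000307 cm/s × 864 = 0.2652 m/day.
Hydraulic gradient i = 0.0130.
Darcy flux q = K · i = 0.2652 × 0.01300 = 0.003448 m/day.
Seepage velocity v = q / n_e = 0.003448 / 0.19 = 0.01815 m/day.

0.0181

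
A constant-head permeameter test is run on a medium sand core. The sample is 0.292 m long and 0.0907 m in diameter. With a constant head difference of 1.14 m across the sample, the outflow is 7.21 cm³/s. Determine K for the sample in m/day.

24.7

Cross-sectional area A = π·(d/2)² = π × (0.0907/2)² = 0.006461 m².
Convert discharge: 7.21 cm³/s = 7.210e-06 m³/s.
Darcy's law rearranged: K = Q·L / (A·Δh) = 7.210e-06 × 0.292 / (0.006461 × 1.14) = 0.0002858 m/s = 24.70 m/day.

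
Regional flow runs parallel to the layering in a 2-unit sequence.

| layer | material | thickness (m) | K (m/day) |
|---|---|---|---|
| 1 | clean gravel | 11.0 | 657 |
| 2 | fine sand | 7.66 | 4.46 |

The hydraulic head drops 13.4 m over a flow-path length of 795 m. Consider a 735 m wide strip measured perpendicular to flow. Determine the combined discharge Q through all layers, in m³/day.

Flow is parallel to layering, so each bed carries its own Darcy discharge and the transmissivities add.
Σ(K_i·b_i) = 657×11.0 + 4.46×7.66 = 7261 m²/day.
Hydraulic gradient i = Δh / L = 13.4 / 795 = 0.01686.
Q = Σ(K_i·b_i) · W · i = 7261 × 735 × 0.01686 = 89956 m³/day.

90000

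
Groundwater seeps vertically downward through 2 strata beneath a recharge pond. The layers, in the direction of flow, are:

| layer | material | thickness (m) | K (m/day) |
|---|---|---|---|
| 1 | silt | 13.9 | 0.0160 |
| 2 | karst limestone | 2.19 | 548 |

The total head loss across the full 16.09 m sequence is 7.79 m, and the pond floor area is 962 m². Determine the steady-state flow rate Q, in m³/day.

8.63

Flow is perpendicular to layering, so the layers act in series and the equivalent K is the thickness-weighted harmonic mean.
Total thickness L = 13.9 + 2.19 = 16.09 m.
Σ(b_i/K_i) = 13.9/0.0160 + 2.19/548 = 868.8 d.
K_eq = L / Σ(b_i/K_i) = 16.09 / 868.8 = 0.01852 m/day.
Q = K_eq · A · (Δh/L) = 0.01852 × 962 × (7.79/16.09) = 8.626 m³/day.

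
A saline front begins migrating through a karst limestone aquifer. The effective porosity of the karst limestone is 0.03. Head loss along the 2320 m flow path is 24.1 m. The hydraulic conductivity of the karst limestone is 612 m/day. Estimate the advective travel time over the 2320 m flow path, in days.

10.9

Hydraulic gradient i = Δh / L = 24.1 / 2320 = 0.01039.
Darcy flux q = K · i = 612.0 × 0.01039 = 6.357 m/day.
Seepage velocity v = q / n_e = 6.357 / 0.03 = 211.9 m/day.
Travel time t = L / v = 2320 / 211.9 = 10.95 days.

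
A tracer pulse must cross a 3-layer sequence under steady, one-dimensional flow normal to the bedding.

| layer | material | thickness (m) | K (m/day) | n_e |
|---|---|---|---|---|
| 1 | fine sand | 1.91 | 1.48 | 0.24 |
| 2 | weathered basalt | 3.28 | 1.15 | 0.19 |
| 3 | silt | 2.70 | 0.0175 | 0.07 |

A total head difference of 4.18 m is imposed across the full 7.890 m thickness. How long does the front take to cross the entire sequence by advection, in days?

48.2

With flow normal to the layers, continuity requires the same specific discharge q through every layer.
Σ(b_i/K_i) = 1.91/1.48 + 3.28/1.15 + 2.70/0.0175 = 158.4 d.
q = Δh / Σ(b_i/K_i) = 4.18 / 158.4 = 0.02638 m/day.
In each layer the seepage velocity is v_i = q/n_i, so the layer transit time is t_i = b_i·n_i / q:
  layer 1 (fine sand): t_1 = 1.91 × 0.24 / 0.02638 = 17.37 d
  layer 2 (weathered basalt): t_2 = 3.28 × 0.19 / 0.02638 = 23.62 d
  layer 3 (silt): t_3 = 2.70 × 0.07 / 0.02638 = 7.163 d
Total t = Σ t_i = 48.16 days.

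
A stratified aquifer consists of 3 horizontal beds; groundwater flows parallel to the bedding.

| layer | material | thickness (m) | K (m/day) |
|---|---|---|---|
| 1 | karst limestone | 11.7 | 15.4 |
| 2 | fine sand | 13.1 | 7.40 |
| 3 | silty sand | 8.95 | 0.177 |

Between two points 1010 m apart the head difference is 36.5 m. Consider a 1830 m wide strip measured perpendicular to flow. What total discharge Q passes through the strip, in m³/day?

18400

Flow is parallel to layering, so each bed carries its own Darcy discharge and the transmissivities add.
Σ(K_i·b_i) = 15.4×11.7 + 7.40×13.1 + 0.177×8.95 = 278.7 m²/day.
Hydraulic gradient i = Δh / L = 36.5 / 1010 = 0.03614.
Q = Σ(K_i·b_i) · W · i = 278.7 × 1830 × 0.03614 = 18432 m³/day.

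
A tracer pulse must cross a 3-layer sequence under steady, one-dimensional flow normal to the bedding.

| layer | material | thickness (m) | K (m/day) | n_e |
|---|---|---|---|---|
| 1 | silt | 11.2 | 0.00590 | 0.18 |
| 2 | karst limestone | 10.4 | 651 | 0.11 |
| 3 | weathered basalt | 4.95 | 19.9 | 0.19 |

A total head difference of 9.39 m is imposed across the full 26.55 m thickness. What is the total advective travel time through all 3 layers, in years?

With flow normal to the layers, continuity requires the same specific discharge q through every layer.
Σ(b_i/K_i) = 11.2/0.00590 + 10.4/651 + 4.95/19.9 = 1899 d.
q = Δh / Σ(b_i/K_i) = 9.39 / 1899 = 0.004946 m/day.
In each layer the seepage velocity is v_i = q/n_i, so the layer transit time is t_i = b_i·n_i / q:
  layer 1 (silt): t_1 = 11.2 × 0.18 / 0.004946 = 407.6 d
  layer 2 (karst limestone): t_2 = 10.4 × 0.11 / 0.004946 = 231.3 d
  layer 3 (weathered basalt): t_3 = 4.95 × 0.19 / 0.004946 = 190.2 d
Total t = Σ t_i = 829.1 days = 2.270 years.

2.27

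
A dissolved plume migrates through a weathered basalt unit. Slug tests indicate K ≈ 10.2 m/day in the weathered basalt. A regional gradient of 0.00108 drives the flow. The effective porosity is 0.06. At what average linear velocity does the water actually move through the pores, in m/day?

Hydraulic gradient i = 0.00108.
Darcy flux q = K · i = 10.20 × 0.001080 = 0.01102 m/day.
Seepage velocity v = q / n_e = 0.01102 / 0.06 = 0.1836 m/day.

0.184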